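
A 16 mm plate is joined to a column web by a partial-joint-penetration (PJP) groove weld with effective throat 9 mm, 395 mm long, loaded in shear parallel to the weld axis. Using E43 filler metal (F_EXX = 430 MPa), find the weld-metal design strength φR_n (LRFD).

φR_n ≈ 688 kN

Effective throat (given) t_e = 9 mm.
A_we = 9 × 395 = 3555 mm².
F_nw = 0.6 F_EXX = 258 MPa.
φR_n = 0.75 × 258 × 3555 × 10⁻³ = 687.9 kN.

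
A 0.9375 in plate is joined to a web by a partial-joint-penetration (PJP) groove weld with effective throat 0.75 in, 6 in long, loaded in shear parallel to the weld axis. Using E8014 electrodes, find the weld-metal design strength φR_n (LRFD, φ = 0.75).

φR_n ≈ 162 kip

E80XX → F_EXX = 80 ksi.
Effective throat (given) t_e = 0.75 in.
A_we = 0.75 × 6 = 4.5 in².
F_nw = 0.6 F_EXX = 48 ksi.
φR_n = 0.75 × 48 × 4.5 = 162 kip.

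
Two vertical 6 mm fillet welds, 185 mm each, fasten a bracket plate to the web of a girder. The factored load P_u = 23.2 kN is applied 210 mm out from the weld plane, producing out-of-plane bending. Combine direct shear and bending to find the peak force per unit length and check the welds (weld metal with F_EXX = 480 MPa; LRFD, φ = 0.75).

f_max ≈ 432 N/mm; adequate

L_w = 2 × 185 = 370 mm; section modulus (unit throat) S = 2 × L²/6 = 11410 mm².
Direct shear f_v = P/L_w = 23.2×10³/370 = 62.7 N/mm.
Moment M = P × e = 23.2×10³ × 210 = 4872000 N·mm; bending f_b = M/S = 427.1 N/mm.
f_max = √(f_v² + f_b²) = √(62.7² + 427.1²) = 431.6 N/mm.
φr_n = 0.75 × 0.6 × 480 × (0.707 × 6) = 916.3 N/mm → adequate.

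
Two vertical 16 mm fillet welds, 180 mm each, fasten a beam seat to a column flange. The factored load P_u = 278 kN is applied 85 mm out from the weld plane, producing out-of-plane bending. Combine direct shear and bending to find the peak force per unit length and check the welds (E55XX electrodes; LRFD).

E55XX → F_EXX = 550 MPa.
L_w = 2 × 180 = 360 mm; section modulus (unit throat) S = 2 × L²/6 = 10800 mm².
Direct shear f_v = P/L_w = 278×10³/360 = 772.2 N/mm.
Moment M = P × e = 278×10³ × 85 = 23630000 N·mm; bending f_b = M/S = 2188 N/mm.
f_max = √(f_v² + f_b²) = √(772.2² + 2188²) = 2320 N/mm.
φr_n = 0.75 × 0.6 × 550 × (0.707 × 16) = 2800 N/mm → adequate.

f_max ≈ 2320 N/mm; adequate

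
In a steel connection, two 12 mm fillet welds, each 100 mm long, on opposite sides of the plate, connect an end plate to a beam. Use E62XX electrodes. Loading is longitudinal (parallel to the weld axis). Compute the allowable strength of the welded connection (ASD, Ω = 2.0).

R_n/Ω ≈ 316 kN

E62XX → F_EXX = 620 MPa.
Effective throat t_e = 0.707 × 12 = 8.484 mm.
Total length L = 200 mm; A_we = 8.484 × 200 = 1697 mm².
F_nw = 0.6 F_EXX = 0.6 × 620 = 372 MPa.
R_n = 372 × 1697 × 10⁻³ = 631.2 kN; R_n/Ω = 631.2/2.0 = 315.6 kN.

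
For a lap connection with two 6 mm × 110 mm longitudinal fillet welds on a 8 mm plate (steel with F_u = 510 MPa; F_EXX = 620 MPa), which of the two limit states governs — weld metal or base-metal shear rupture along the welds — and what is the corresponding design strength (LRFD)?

t_e = 0.707 × 6 = 4.242 mm; L = 220 mm.
Weld metal: φR_n = 0.75 × 0.6 × 620 × 4.242 × 220 × 10⁻³ = 260.4 kN.
Base metal (shear rupture): φR_n = 0.75 × 0.6 × 510 × 8 × 220 × 10⁻³ = 403.9 kN.
Governing: weld metal.

φR_n ≈ 260 kN (weld metal governs)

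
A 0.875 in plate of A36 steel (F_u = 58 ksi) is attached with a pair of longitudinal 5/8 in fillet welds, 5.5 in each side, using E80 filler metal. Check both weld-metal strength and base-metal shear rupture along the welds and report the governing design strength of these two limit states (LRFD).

φR_n ≈ 175 kips (weld metal governs)

E80XX → F_EXX = 80 ksi.
t_e = 0.707 × 0.625 = 0.4419 in; L = 11 in.
Weld metal: φR_n = 0.75 × 0.6 × 80 × 0.4419 × 11 = 175 kips.
Base metal (shear rupture): φR_n = 0.75 × 0.6 × 58 × 0.875 × 11 = 251.2 kips.
Governing: weld metal.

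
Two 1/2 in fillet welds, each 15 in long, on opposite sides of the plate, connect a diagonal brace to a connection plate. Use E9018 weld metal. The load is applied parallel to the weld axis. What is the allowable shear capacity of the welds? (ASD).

R_n/Ω ≈ 286 kip

E90XX → F_EXX = 90 ksi.
Effective throat t_e = 0.707 × 0.5 = 0.3535 in.
Total length L = 30 in; A_we = 0.3535 × 30 = 10.6 in².
F_nw = 0.6 F_EXX = 0.6 × 90 = 54 ksi.
R_n = 54 × 10.6 = 572.7 kip; R_n/Ω = 572.7/2.0 = 286.3 kip.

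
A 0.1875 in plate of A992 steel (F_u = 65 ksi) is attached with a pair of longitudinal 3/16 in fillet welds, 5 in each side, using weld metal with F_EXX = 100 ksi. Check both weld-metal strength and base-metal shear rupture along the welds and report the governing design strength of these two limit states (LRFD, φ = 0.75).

φR_n ≈ 54.8 kips (base-metal shear rupture governs)

t_e = 0.707 × 0.1875 = 0.1326 in; L = 10 in.
Weld metal: φR_n = 0.75 × 0.6 × 100 × 0.1326 × 10 = 59.65 kips.
Base metal (shear rupture): φR_n = 0.75 × 0.6 × 65 × 0.1875 × 10 = 54.84 kips.
Governing: base-metal shear rupture.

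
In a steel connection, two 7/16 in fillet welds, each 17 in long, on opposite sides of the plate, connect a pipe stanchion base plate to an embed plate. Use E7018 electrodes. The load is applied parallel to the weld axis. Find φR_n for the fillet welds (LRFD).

φR_n ≈ 331 kip

E70XX → F_EXX = 70 ksi.
Effective throat t_e = 0.707 × 0.4375 = 0.3093 in.
Total length L = 34 in; A_we = 0.3093 × 34 = 10.52 in².
F_nw = 0.6 F_EXX = 0.6 × 70 = 42 ksi.
φR_n = 0.75 × 42 × 10.52 = 331.3 kip.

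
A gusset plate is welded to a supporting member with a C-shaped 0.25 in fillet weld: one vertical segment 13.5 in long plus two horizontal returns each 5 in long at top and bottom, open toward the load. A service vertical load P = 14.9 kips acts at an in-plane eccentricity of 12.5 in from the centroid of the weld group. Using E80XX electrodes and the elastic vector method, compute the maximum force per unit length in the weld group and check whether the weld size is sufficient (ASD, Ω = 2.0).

f_max ≈ 2.41 kip/in; adequate

E80XX → F_EXX = 80 ksi.
Total weld length L_w = 23.5 in. Treat welds as unit-width lines.
Centroid: x̄ = 2×5×2.5 / 23.5 = 1.064 in from the vertical weld.
Polar moment about centroid: J = I_x + I_y = [13.5³/12 + 2×5×6.75²] + [13.5×1.064² + 2(5³/12 + 5×1.436²)] = 717.4 in³.
Direct shear f_v = P/L_w = 14.9 / 23.5 = 0.634 kip/in (vertical).
Torsion M = P·e = 14.9 × 12.5 = 186.25 kip·in.
Critical point at (x, y) = (3.936, 6.75) from centroid. f_tx = M·y/J = 1.752 kip/in; f_ty = M·x/J = 1.022 kip/in.
Resultant f_max = √[f_tx² + (f_v + f_ty)²] = √[1.752² + (0.634 + 1.022)²] = 2.411 kip/in.
Capacity per unit length: r_n/Ω = (1/2.0) × 0.6 × 80 × (0.707 × 0.25) = 4.242 kip/in.
2.411 ≤ 4.242 → adequate.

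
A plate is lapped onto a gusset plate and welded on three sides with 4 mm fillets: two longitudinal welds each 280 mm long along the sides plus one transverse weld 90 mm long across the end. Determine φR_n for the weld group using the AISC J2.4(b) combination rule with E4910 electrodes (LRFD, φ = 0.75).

E49XX → F_EXX = 490 MPa.
t_e = 0.707 × 4 = 2.828 mm.
R_nwl = 0.6 × 490 × 2.828 × 560 × 10⁻³ = 465.6 kN (longitudinal, 2 welds).
R_nwt = 0.6 × 490 × 2.828 × 90 × 10⁻³ = 74.83 kN (transverse, base value).
(i) R_nwl + R_nwt = 540.4 kN; (ii) 0.85 R_nwl + 1.5 R_nwt = 508 kN.
R_n = max = 540.4 kN [governs: (i)]; φR_n = 405.3 kN.

φR_n ≈ 405 kN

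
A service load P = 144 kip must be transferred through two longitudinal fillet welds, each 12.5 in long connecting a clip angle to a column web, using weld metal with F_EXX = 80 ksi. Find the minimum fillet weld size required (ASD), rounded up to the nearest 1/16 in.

w = 3/8 in

Total weld length L = 25 in.
Required throat t_e = P × Ω / (0.6 F_EXX × L) = 144 × 2.0 / (0.6 × 80 × 25) = 0.24 in.
Required leg w = t_e / 0.707 = 0.3395 in → use 3/8 in.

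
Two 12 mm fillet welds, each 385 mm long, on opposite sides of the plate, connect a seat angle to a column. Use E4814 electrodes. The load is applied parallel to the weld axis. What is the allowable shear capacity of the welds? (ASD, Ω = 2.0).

E48XX → F_EXX = 480 MPa.
Effective throat t_e = 0.707 × 12 = 8.484 mm.
Total length L = 770 mm; A_we = 8.484 × 770 = 6533 mm².
F_nw = 0.6 F_EXX = 0.6 × 480 = 288 MPa.
R_n = 288 × 6533 × 10⁻³ = 1881 kN; R_n/Ω = 1881/2.0 = 940.7 kN.

R_n/Ω ≈ 941 kN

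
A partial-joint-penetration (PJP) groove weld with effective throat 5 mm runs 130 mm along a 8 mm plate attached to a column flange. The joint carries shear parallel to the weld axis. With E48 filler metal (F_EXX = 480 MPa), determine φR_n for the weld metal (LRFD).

φR_n ≈ 140 kN

Effective throat (given) t_e = 5 mm.
A_we = 5 × 130 = 650 mm².
F_nw = 0.6 F_EXX = 288 MPa.
φR_n = 0.75 × 288 × 650 × 10⁻³ = 140.4 kN.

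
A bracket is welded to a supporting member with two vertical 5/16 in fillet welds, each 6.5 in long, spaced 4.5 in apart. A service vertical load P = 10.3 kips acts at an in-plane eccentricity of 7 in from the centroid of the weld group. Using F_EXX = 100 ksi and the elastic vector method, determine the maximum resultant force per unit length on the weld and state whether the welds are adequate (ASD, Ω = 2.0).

f_max ≈ 3.07 kip/in; adequate

Total weld length L_w = 13 in. Treat welds as unit-width lines.
Polar moment about centroid: J = 2[d³/12 + d(b/2)²] = 2[6.5³/12 + 6.5×2.25²] = 111.6 in³.
Direct shear f_v = P/L_w = 10.3 / 13 = 0.7923 kip/in (vertical).
Torsion M = P·e = 10.3 × 7 = 72.1 kip·in.
Critical point at (x, y) = (2.25, 3.25) from centroid. f_tx = M·y/J = 2.1 kip/in; f_ty = M·x/J = 1.454 kip/in.
Resultant f_max = √[f_tx² + (f_v + f_ty)²] = √[2.1² + (0.7923 + 1.454)²] = 3.075 kip/in.
Capacity per unit length: r_n/Ω = (1/2.0) × 0.6 × 100 × (0.707 × 0.3125) = 6.628 kip/in.
3.075 ≤ 6.628 → adequate.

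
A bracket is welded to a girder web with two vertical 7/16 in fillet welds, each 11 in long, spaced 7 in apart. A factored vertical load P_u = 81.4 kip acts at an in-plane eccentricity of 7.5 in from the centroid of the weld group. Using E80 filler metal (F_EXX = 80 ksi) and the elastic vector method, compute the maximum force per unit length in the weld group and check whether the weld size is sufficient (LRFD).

f_max ≈ 10.6 kip/in; adequate

Total weld length L_w = 22 in. Treat welds as unit-width lines.
Polar moment about centroid: J = 2[d³/12 + d(b/2)²] = 2[11³/12 + 11×3.5²] = 491.3 in³.
Direct shear f_v = P/L_w = 81.4 / 22 = 3.7 kip/in (vertical).
Torsion M = P·e = 81.4 × 7.5 = 610.5 kip·in.
Critical point at (x, y) = (3.5, 5.5) from centroid. f_tx = M·y/J = 6.834 kip/in; f_ty = M·x/J = 4.349 kip/in.
Resultant f_max = √[f_tx² + (f_v + f_ty)²] = √[6.834² + (3.7 + 4.349)²] = 10.56 kip/in.
Capacity per unit length: φr_n = 0.75 × 0.6 × 80 × (0.707 × 0.4375) = 11.14 kip/in.
10.56 ≤ 11.14 → adequate.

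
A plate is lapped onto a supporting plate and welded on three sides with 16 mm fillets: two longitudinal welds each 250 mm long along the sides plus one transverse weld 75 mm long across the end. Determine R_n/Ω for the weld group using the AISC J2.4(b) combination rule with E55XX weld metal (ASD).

R_n/Ω ≈ 1070 kN

E55XX → F_EXX = 550 MPa.
t_e = 0.707 × 16 = 11.31 mm.
R_nwl = 0.6 × 550 × 11.31 × 500 × 10⁻³ = 1866 kN (longitudinal, 2 welds).
R_nwt = 0.6 × 550 × 11.31 × 75 × 10⁻³ = 280 kN (transverse, base value).
(i) R_nwl + R_nwt = 2146 kN; (ii) 0.85 R_nwl + 1.5 R_nwt = 2006 kN.
R_n = max = 2146 kN [governs: (i)]; R_n/Ω = 1073 kN.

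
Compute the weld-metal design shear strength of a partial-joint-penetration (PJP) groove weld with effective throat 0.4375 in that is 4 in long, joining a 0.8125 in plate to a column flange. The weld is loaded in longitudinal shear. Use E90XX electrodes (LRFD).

φR_n ≈ 70.9 kips

E90XX → F_EXX = 90 ksi.
Effective throat (given) t_e = 0.4375 in.
A_we = 0.4375 × 4 = 1.75 in².
F_nw = 0.6 F_EXX = 54 ksi.
φR_n = 0.75 × 54 × 1.75 = 70.88 kips.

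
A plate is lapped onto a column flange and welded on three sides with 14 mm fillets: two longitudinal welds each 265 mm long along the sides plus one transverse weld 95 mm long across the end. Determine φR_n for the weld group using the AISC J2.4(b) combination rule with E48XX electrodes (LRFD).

φR_n ≈ 1340 kN

E48XX → F_EXX = 480 MPa.
t_e = 0.707 × 14 = 9.898 mm.
R_nwl = 0.6 × 480 × 9.898 × 530 × 10⁻³ = 1511 kN (longitudinal, 2 welds).
R_nwt = 0.6 × 480 × 9.898 × 95 × 10⁻³ = 270.8 kN (transverse, base value).
(i) R_nwl + R_nwt = 1782 kN; (ii) 0.85 R_nwl + 1.5 R_nwt = 1690 kN.
R_n = max = 1782 kN [governs: (i)]; φR_n = 1336 kN.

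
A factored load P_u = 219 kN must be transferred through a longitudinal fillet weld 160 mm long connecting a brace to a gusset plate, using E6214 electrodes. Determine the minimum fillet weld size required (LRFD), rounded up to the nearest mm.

w = 7 mm

E62XX → F_EXX = 620 MPa.
Total weld length L = 160 mm.
Required throat t_e = P_u / (φ × 0.6 F_EXX × L) = 219 / (0.75 × 0.6 × 620 × 160 × 10⁻³) = 4.906 mm.
Required leg w = t_e / 0.707 = 6.939 mm → use 7 mm.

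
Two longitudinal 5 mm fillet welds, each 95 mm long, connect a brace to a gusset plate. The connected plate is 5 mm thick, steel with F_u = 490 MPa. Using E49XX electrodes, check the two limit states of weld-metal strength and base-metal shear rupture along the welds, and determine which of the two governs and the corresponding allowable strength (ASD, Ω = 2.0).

R_n/Ω ≈ 98.7 kN (weld metal governs)

E49XX → F_EXX = 490 MPa.
t_e = 0.707 × 5 = 3.535 mm; L = 190 mm.
Weld metal: R_n/Ω = (1/2.0) × 0.6 × 490 × 3.535 × 190 × 10⁻³ = 98.73 kN.
Base metal (shear rupture): R_n/Ω = (1/2.0) × 0.6 × 490 × 5 × 190 × 10⁻³ = 139.7 kN.
Governing: weld metal.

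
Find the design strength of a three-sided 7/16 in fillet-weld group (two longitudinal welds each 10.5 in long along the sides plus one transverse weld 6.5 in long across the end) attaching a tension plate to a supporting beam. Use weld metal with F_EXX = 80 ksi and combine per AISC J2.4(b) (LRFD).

φR_n ≈ 307 kips

t_e = 0.707 × 0.4375 = 0.3093 in.
R_nwl = 0.6 × 80 × 0.3093 × 21 = 311.8 kips (longitudinal, 2 welds).
R_nwt = 0.6 × 80 × 0.3093 × 6.5 = 96.51 kips (transverse, base value).
(i) R_nwl + R_nwt = 408.3 kips; (ii) 0.85 R_nwl + 1.5 R_nwt = 409.8 kips.
R_n = max = 409.8 kips [governs: (ii)]; φR_n = 307.3 kips.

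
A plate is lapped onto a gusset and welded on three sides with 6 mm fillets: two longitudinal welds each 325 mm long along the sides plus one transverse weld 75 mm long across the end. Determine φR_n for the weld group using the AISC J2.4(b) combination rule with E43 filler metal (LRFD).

E43XX → F_EXX = 430 MPa.
t_e = 0.707 × 6 = 4.242 mm.
R_nwl = 0.6 × 430 × 4.242 × 650 × 10⁻³ = 711.4 kN (longitudinal, 2 welds).
R_nwt = 0.6 × 430 × 4.242 × 75 × 10⁻³ = 82.08 kN (transverse, base value).
(i) R_nwl + R_nwt = 793.5 kN; (ii) 0.85 R_nwl + 1.5 R_nwt = 727.8 kN.
R_n = max = 793.5 kN [governs: (i)]; φR_n = 595.1 kN.

φR_n ≈ 595 kN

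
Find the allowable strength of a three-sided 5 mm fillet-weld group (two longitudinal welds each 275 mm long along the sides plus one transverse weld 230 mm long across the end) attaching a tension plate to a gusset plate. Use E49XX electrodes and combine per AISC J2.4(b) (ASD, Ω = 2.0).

E49XX → F_EXX = 490 MPa.
t_e = 0.707 × 5 = 3.535 mm.
R_nwl = 0.6 × 490 × 3.535 × 550 × 10⁻³ = 571.6 kN (longitudinal, 2 welds).
R_nwt = 0.6 × 490 × 3.535 × 230 × 10⁻³ = 239 kN (transverse, base value).
(i) R_nwl + R_nwt = 810.6 kN; (ii) 0.85 R_nwl + 1.5 R_nwt = 844.4 kN.
R_n = max = 844.4 kN [governs: (ii)]; R_n/Ω = 422.2 kN.

R_n/Ω ≈ 422 kN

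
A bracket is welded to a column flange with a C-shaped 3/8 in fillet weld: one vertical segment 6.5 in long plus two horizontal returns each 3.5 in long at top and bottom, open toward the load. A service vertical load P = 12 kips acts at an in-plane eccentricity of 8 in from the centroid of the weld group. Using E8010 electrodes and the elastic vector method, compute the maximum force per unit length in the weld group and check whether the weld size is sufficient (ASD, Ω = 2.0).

E80XX → F_EXX = 80 ksi.
Total weld length L_w = 13.5 in. Treat welds as unit-width lines.
Centroid: x̄ = 2×3.5×1.75 / 13.5 = 0.9074 in from the vertical weld.
Polar moment about centroid: J = I_x + I_y = [6.5³/12 + 2×3.5×3.25²] + [6.5×0.9074² + 2(3.5³/12 + 3.5×0.8426²)] = 114.3 in³.
Direct shear f_v = P/L_w = 12 / 13.5 = 0.8889 kip/in (vertical).
Torsion M = P·e = 12 × 8 = 96 kip·in.
Critical point at (x, y) = (2.593, 3.25) from centroid. f_tx = M·y/J = 2.73 kip/in; f_ty = M·x/J = 2.178 kip/in.
Resultant f_max = √[f_tx² + (f_v + f_ty)²] = √[2.73² + (0.8889 + 2.178)²] = 4.106 kip/in.
Capacity per unit length: r_n/Ω = (1/2.0) × 0.6 × 80 × (0.707 × 0.375) = 6.363 kip/in.
4.106 ≤ 6.363 → adequate.

f_max ≈ 4.11 kip/in; adequate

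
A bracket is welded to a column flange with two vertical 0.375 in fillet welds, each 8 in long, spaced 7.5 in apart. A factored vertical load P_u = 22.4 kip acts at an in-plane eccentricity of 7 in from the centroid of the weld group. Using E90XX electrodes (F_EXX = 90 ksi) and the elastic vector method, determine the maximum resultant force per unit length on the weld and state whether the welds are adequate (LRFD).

Total weld length L_w = 16 in. Treat welds as unit-width lines.
Polar moment about centroid: J = 2[d³/12 + d(b/2)²] = 2[8³/12 + 8×3.75²] = 310.3 in³.
Direct shear f_v = P/L_w = 22.4 / 16 = 1.4 kip/in (vertical).
Torsion M = P·e = 22.4 × 7 = 156.8 kip·in.
Critical point at (x, y) = (3.75, 4) from centroid. f_tx = M·y/J = 2.021 kip/in; f_ty = M·x/J = 1.895 kip/in.
Resultant f_max = √[f_tx² + (f_v + f_ty)²] = √[2.021² + (1.4 + 1.895)²] = 3.865 kip/in.
Capacity per unit length: φr_n = 0.75 × 0.6 × 90 × (0.707 × 0.375) = 10.74 kip/in.
3.865 ≤ 10.74 → adequate.

f_max ≈ 3.87 kip/in; adequate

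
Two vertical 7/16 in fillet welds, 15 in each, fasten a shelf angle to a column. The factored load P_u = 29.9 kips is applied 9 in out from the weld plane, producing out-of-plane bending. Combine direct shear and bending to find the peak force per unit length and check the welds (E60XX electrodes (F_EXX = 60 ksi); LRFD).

L_w = 2 × 15 = 30 in; section modulus (unit throat) S = 2 × L²/6 = 75 in².
Direct shear f_v = P/L_w = 29.9/30 = 0.9967 kip/in.
Moment M = P × e = 29.9 × 9 = 269.1 kip·in; bending f_b = M/S = 3.588 kip/in.
f_max = √(f_v² + f_b²) = √(0.9967² + 3.588²) = 3.724 kip/in.
φr_n = 0.75 × 0.6 × 60 × (0.707 × 0.4375) = 8.351 kip/in → adequate.

f_max ≈ 3.72 kip/in; adequate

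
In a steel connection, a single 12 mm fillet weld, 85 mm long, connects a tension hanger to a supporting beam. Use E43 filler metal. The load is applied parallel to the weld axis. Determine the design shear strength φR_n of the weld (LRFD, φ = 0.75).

E43XX → F_EXX = 430 MPa.
Effective throat t_e = 0.707 × 12 = 8.484 mm.
Total length L = 85 mm; A_we = 8.484 × 85 = 721.1 mm².
F_nw = 0.6 F_EXX = 0.6 × 430 = 258 MPa.
φR_n = 0.75 × 258 × 721.1 × 10⁻³ = 139.5 kN.

φR_n ≈ 140 kN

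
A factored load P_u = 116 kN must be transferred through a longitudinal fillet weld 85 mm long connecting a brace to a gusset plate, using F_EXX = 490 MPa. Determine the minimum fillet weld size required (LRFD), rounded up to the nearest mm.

Total weld length L = 85 mm.
Required throat t_e = P_u / (φ × 0.6 F_EXX × L) = 116 / (0.75 × 0.6 × 490 × 85 × 10⁻³) = 6.189 mm.
Required leg w = t_e / 0.707 = 8.754 mm → use 9 mm.

w = 9 mm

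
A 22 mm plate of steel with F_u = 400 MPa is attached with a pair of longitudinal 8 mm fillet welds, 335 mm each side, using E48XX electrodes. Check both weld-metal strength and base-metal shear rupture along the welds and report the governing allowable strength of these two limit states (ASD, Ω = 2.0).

R_n/Ω ≈ 546 kN (weld metal governs)

E48XX → F_EXX = 480 MPa.
t_e = 0.707 × 8 = 5.656 mm; L = 670 mm.
Weld metal: R_n/Ω = (1/2.0) × 0.6 × 480 × 5.656 × 670 × 10⁻³ = 545.7 kN.
Base metal (shear rupture): R_n/Ω = (1/2.0) × 0.6 × 400 × 22 × 670 × 10⁻³ = 1769 kN.
Governing: weld metal.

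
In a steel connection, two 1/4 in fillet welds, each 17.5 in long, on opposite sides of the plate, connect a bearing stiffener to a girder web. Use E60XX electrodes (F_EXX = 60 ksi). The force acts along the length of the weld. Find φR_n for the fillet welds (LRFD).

Effective throat t_e = 0.707 × 0.25 = 0.1767 in.
Total length L = 35 in; A_we = 0.1767 × 35 = 6.186 in².
F_nw = 0.6 F_EXX = 0.6 × 60 = 36 ksi.
φR_n = 0.75 × 36 × 6.186 = 167 kips.

φR_n ≈ 167 kips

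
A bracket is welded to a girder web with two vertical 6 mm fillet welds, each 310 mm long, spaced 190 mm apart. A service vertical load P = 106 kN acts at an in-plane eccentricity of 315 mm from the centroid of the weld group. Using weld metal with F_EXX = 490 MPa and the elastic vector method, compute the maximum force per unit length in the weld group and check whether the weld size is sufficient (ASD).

Total weld length L_w = 620 mm. Treat welds as unit-width lines.
Polar moment about centroid: J = 2[d³/12 + d(b/2)²] = 2[310³/12 + 310×95²] = 10560000 mm³.
Direct shear f_v = P/L_w = 106×10³ / 620 = 171 N/mm (vertical).
Torsion M = P·e = 106×10³ × 315 = 33390000 N·mm.
Critical point at (x, y) = (95, 155) from centroid. f_tx = M·y/J = 490.1 N/mm; f_ty = M·x/J = 300.4 N/mm.
Resultant f_max = √[f_tx² + (f_v + f_ty)²] = √[490.1² + (171 + 300.4)²] = 679.9 N/mm.
Capacity per unit length: r_n/Ω = (1/2.0) × 0.6 × 490 × (0.707 × 6) = 623.6 N/mm.
679.9 > 623.6 → NOT adequate.

f_max ≈ 680 N/mm; NOT adequate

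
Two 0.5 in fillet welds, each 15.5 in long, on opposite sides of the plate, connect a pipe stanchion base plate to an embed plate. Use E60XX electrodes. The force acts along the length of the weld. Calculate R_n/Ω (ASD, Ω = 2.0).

R_n/Ω ≈ 197 kip

E60XX → F_EXX = 60 ksi.
Effective throat t_e = 0.707 × 0.5 = 0.3535 in.
Total length L = 31 in; A_we = 0.3535 × 31 = 10.96 in².
F_nw = 0.6 F_EXX = 0.6 × 60 = 36 ksi.
R_n = 36 × 10.96 = 394.5 kip; R_n/Ω = 394.5/2.0 = 197.3 kip.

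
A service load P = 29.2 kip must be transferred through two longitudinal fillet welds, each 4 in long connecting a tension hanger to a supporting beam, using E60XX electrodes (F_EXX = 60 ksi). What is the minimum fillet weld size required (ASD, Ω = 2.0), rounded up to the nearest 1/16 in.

w = 5/16 in

Total weld length L = 8 in.
Required throat t_e = P × Ω / (0.6 F_EXX × L) = 29.2 × 2.0 / (0.6 × 60 × 8) = 0.2028 in.
Required leg w = t_e / 0.707 = 0.2868 in → use 5/16 in.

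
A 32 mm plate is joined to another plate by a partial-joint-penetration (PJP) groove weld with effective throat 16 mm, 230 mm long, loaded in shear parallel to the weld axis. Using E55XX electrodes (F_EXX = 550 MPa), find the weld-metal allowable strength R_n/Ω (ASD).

R_n/Ω ≈ 607 kN

Effective throat (given) t_e = 16 mm.
A_we = 16 × 230 = 3680 mm².
F_nw = 0.6 F_EXX = 330 MPa.
R_n/Ω = (330 × 3680) / 2.0 × 10⁻³ = 607.2 kN.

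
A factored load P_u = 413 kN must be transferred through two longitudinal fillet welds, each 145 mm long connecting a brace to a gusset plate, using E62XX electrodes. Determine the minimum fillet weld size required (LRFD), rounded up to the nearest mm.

w = 8 mm

E62XX → F_EXX = 620 MPa.
Total weld length L = 290 mm.
Required throat t_e = P_u / (φ × 0.6 F_EXX × L) = 413 / (0.75 × 0.6 × 620 × 290 × 10⁻³) = 5.104 mm.
Required leg w = t_e / 0.707 = 7.22 mm → use 8 mm.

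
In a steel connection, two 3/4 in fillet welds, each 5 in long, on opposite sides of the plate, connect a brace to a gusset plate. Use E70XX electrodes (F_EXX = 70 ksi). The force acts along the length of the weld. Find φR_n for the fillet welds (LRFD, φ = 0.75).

Effective throat t_e = 0.707 × 0.75 = 0.5302 in.
Total length L = 10 in; A_we = 0.5302 × 10 = 5.303 in².
F_nw = 0.6 F_EXX = 0.6 × 70 = 42 ksi.
φR_n = 0.75 × 42 × 5.303 = 167 kips.

φR_n ≈ 167 kips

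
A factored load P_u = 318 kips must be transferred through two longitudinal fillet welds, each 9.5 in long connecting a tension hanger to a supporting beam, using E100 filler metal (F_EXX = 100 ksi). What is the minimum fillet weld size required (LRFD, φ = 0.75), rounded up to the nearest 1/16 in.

Total weld length L = 19 in.
Required throat t_e = P_u / (φ × 0.6 F_EXX × L) = 318 / (0.75 × 0.6 × 100 × 19) = 0.3719 in.
Required leg w = t_e / 0.707 = 0.5261 in → use 9/16 in.

w = 9/16 in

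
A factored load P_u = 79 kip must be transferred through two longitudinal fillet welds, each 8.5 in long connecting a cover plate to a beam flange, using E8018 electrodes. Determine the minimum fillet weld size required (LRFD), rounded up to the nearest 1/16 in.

E80XX → F_EXX = 80 ksi.
Total weld length L = 17 in.
Required throat t_e = P_u / (φ × 0.6 F_EXX × L) = 79 / (0.75 × 0.6 × 80 × 17) = 0.1291 in.
Required leg w = t_e / 0.707 = 0.1826 in → use 3/16 in.

w = 3/16 in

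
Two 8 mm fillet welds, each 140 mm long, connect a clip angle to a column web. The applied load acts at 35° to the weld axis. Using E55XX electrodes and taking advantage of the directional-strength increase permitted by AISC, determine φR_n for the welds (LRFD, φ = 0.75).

φR_n ≈ 477 kN

E55XX → F_EXX = 550 MPa.
t_e = 0.707 × 8 = 5.656 mm; A_we = 5.656 × 280 = 1584 mm².
Directional factor: 1.0 + 0.5 sin^1.5(35°) = 1.217.
F_nw = 0.6 × 550 × 1.217 = 401.7 MPa.
φR_n = 0.75 × 401.7 × 1584 × 10⁻³ = 477.1 kN.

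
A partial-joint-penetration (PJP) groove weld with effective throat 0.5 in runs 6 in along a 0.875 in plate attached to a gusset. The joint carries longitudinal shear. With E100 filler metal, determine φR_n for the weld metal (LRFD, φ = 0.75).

φR_n ≈ 135 kips

E100XX → F_EXX = 100 ksi.
Effective throat (given) t_e = 0.5 in.
A_we = 0.5 × 6 = 3 in².
F_nw = 0.6 F_EXX = 60 ksi.
φR_n = 0.75 × 60 × 3 = 135 kips.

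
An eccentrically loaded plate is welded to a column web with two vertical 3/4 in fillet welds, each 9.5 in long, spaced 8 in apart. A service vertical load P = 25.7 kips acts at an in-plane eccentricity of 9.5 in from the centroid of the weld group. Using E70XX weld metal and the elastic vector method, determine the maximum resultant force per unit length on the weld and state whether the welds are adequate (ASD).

E70XX → F_EXX = 70 ksi.
Total weld length L_w = 19 in. Treat welds as unit-width lines.
Polar moment about centroid: J = 2[d³/12 + d(b/2)²] = 2[9.5³/12 + 9.5×4²] = 446.9 in³.
Direct shear f_v = P/L_w = 25.7 / 19 = 1.353 kip/in (vertical).
Torsion M = P·e = 25.7 × 9.5 = 244.15 kip·in.
Critical point at (x, y) = (4, 4.75) from centroid. f_tx = M·y/J = 2.595 kip/in; f_ty = M·x/J = 2.185 kip/in.
Resultant f_max = √[f_tx² + (f_v + f_ty)²] = √[2.595² + (1.353 + 2.185)²] = 4.388 kip/in.
Capacity per unit length: r_n/Ω = (1/2.0) × 0.6 × 70 × (0.707 × 0.75) = 11.14 kip/in.
4.388 ≤ 11.14 → adequate.

f_max ≈ 4.39 kip/in; adequate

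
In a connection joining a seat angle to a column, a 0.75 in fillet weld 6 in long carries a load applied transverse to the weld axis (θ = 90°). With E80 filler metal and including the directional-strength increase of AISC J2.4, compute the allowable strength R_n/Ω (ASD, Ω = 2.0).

E80XX → F_EXX = 80 ksi.
t_e = 0.707 × 0.75 = 0.5302 in; A_we = 0.5302 × 6 = 3.181 in².
Directional factor: 1.0 + 0.5 sin^1.5(90°) = 1.5.
F_nw = 0.6 × 80 × 1.5 = 72 ksi.
R_n/Ω = (72 × 3.181) / 2.0 = 114.5 kips.

R_n/Ω ≈ 115 kips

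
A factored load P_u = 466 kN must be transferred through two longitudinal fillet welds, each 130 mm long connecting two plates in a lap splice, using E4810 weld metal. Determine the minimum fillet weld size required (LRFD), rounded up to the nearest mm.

E48XX → F_EXX = 480 MPa.
Total weld length L = 260 mm.
Required throat t_e = P_u / (φ × 0.6 F_EXX × L) = 466 / (0.75 × 0.6 × 480 × 260 × 10⁻³) = 8.298 mm.
Required leg w = t_e / 0.707 = 11.74 mm → use 12 mm.

w = 12 mm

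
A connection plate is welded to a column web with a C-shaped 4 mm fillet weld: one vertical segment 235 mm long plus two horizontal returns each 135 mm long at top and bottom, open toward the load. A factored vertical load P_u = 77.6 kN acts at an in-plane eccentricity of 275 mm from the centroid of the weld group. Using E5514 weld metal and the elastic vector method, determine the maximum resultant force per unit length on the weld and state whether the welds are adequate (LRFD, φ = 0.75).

E55XX → F_EXX = 550 MPa.
Total weld length L_w = 505 mm. Treat welds as unit-width lines.
Centroid: x̄ = 2×135×67.5 / 505 = 36.09 mm from the vertical weld.
Polar moment about centroid: J = I_x + I_y = [235³/12 + 2×135×117.5²] + [235×36.09² + 2(135³/12 + 135×31.41²)] = 5792000 mm³.
Direct shear f_v = P/L_w = 77.6×10³ / 505 = 153.7 N/mm (vertical).
Torsion M = P·e = 77.6×10³ × 275 = 21340000 N·mm.
Critical point at (x, y) = (98.91, 117.5) from centroid. f_tx = M·y/J = 432.9 N/mm; f_ty = M·x/J = 364.4 N/mm.
Resultant f_max = √[f_tx² + (f_v + f_ty)²] = √[432.9² + (153.7 + 364.4)²] = 675.2 N/mm.
Capacity per unit length: φr_n = 0.75 × 0.6 × 550 × (0.707 × 4) = 699.9 N/mm.
675.2 ≤ 699.9 → adequate.

f_max ≈ 675 N/mm; adequate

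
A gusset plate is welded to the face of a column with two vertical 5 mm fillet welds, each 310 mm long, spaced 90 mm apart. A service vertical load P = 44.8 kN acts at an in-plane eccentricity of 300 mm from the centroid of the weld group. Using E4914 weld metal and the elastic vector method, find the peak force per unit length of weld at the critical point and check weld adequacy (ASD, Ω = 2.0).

f_max ≈ 375 N/mm; adequate

E49XX → F_EXX = 490 MPa.
Total weld length L_w = 620 mm. Treat welds as unit-width lines.
Polar moment about centroid: J = 2[d³/12 + d(b/2)²] = 2[310³/12 + 310×45²] = 6221000 mm³.
Direct shear f_v = P/L_w = 44.8×10³ / 620 = 72.26 N/mm (vertical).
Torsion M = P·e = 44.8×10³ × 300 = 13440000 N·mm.
Critical point at (x, y) = (45, 155) from centroid. f_tx = M·y/J = 334.9 N/mm; f_ty = M·x/J = 97.22 N/mm.
Resultant f_max = √[f_tx² + (f_v + f_ty)²] = √[334.9² + (72.26 + 97.22)²] = 375.3 N/mm.
Capacity per unit length: r_n/Ω = (1/2.0) × 0.6 × 490 × (0.707 × 5) = 519.6 N/mm.
375.3 ≤ 519.6 → adequate.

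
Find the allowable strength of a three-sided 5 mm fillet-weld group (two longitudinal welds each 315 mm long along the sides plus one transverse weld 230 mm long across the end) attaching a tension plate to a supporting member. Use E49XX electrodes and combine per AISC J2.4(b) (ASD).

R_n/Ω ≈ 458 kN

E49XX → F_EXX = 490 MPa.
t_e = 0.707 × 5 = 3.535 mm.
R_nwl = 0.6 × 490 × 3.535 × 630 × 10⁻³ = 654.8 kN (longitudinal, 2 welds).
R_nwt = 0.6 × 490 × 3.535 × 230 × 10⁻³ = 239 kN (transverse, base value).
(i) R_nwl + R_nwt = 893.8 kN; (ii) 0.85 R_nwl + 1.5 R_nwt = 915.1 kN.
R_n = max = 915.1 kN [governs: (ii)]; R_n/Ω = 457.5 kN.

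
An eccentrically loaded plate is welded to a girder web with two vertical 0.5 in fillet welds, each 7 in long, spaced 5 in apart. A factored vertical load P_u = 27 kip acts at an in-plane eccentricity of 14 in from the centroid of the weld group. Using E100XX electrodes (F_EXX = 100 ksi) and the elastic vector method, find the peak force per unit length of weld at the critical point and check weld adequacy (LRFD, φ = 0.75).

f_max ≈ 12.5 kip/in; adequate

Total weld length L_w = 14 in. Treat welds as unit-width lines.
Polar moment about centroid: J = 2[d³/12 + d(b/2)²] = 2[7³/12 + 7×2.5²] = 144.7 in³.
Direct shear f_v = P/L_w = 27 / 14 = 1.929 kip/in (vertical).
Torsion M = P·e = 27 × 14 = 378 kip·in.
Critical point at (x, y) = (2.5, 3.5) from centroid. f_tx = M·y/J = 9.145 kip/in; f_ty = M·x/J = 6.532 kip/in.
Resultant f_max = √[f_tx² + (f_v + f_ty)²] = √[9.145² + (1.929 + 6.532)²] = 12.46 kip/in.
Capacity per unit length: φr_n = 0.75 × 0.6 × 100 × (0.707 × 0.5) = 15.91 kip/in.
12.46 ≤ 15.91 → adequate.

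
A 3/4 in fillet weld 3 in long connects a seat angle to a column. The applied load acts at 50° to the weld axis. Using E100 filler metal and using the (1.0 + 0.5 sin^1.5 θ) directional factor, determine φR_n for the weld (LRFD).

E100XX → F_EXX = 100 ksi.
t_e = 0.707 × 0.75 = 0.5302 in; A_we = 0.5302 × 3 = 1.591 in².
Directional factor: 1.0 + 0.5 sin^1.5(50°) = 1.335.
F_nw = 0.6 × 100 × 1.335 = 80.11 ksi.
φR_n = 0.75 × 80.11 × 1.591 = 95.58 kips.

φR_n ≈ 95.6 kips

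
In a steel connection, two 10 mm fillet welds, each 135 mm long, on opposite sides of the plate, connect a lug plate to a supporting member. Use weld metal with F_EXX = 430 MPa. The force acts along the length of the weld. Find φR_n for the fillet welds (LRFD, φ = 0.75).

Effective throat t_e = 0.707 × 10 = 7.07 mm.
Total length L = 270 mm; A_we = 7.07 × 270 = 1909 mm².
F_nw = 0.6 F_EXX = 0.6 × 430 = 258 MPa.
φR_n = 0.75 × 258 × 1909 × 10⁻³ = 369.4 kN.

φR_n ≈ 369 kN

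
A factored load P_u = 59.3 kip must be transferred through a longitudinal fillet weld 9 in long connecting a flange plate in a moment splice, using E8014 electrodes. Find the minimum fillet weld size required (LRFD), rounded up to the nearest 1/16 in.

E80XX → F_EXX = 80 ksi.
Total weld length L = 9 in.
Required throat t_e = P_u / (φ × 0.6 F_EXX × L) = 59.3 / (0.75 × 0.6 × 80 × 9) = 0.183 in.
Required leg w = t_e / 0.707 = 0.2589 in → use 5/16 in.

w = 5/16 in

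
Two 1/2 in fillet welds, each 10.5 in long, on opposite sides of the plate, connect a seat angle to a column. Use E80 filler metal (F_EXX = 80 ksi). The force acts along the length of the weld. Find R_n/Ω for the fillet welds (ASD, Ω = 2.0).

R_n/Ω ≈ 178 kip

Effective throat t_e = 0.707 × 0.5 = 0.3535 in.
Total length L = 21 in; A_we = 0.3535 × 21 = 7.423 in².
F_nw = 0.6 F_EXX = 0.6 × 80 = 48 ksi.
R_n = 48 × 7.423 = 356.3 kip; R_n/Ω = 356.3/2.0 = 178.2 kip.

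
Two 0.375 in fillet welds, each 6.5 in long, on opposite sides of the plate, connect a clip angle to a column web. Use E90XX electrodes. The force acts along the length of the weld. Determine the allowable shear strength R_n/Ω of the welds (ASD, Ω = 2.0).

R_n/Ω ≈ 93.1 kip

E90XX → F_EXX = 90 ksi.
Effective throat t_e = 0.707 × 0.375 = 0.2651 in.
Total length L = 13 in; A_we = 0.2651 × 13 = 3.447 in².
F_nw = 0.6 F_EXX = 0.6 × 90 = 54 ksi.
R_n = 54 × 3.447 = 186.1 kip; R_n/Ω = 186.1/2.0 = 93.06 kip.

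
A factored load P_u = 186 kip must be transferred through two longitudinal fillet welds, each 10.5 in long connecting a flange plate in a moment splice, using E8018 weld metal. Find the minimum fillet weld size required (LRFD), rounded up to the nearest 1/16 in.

E80XX → F_EXX = 80 ksi.
Total weld length L = 21 in.
Required throat t_e = P_u / (φ × 0.6 F_EXX × L) = 186 / (0.75 × 0.6 × 80 × 21) = 0.246 in.
Required leg w = t_e / 0.707 = 0.348 in → use 3/8 in.

w = 3/8 in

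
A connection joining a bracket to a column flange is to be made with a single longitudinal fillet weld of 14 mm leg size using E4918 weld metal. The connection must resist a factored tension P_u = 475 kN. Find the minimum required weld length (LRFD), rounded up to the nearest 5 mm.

L = 220 mm

E49XX → F_EXX = 490 MPa.
Throat t_e = 0.707 × 14 = 9.898 mm.
φr_n = 0.75 × 0.6 × 490 × 9.898 × 10⁻³ = 2.183 kN/mm.
L_req = P_u / φr_n = 475 / 2.183 = 217.6 mm total.
Round up → use L = 220 mm.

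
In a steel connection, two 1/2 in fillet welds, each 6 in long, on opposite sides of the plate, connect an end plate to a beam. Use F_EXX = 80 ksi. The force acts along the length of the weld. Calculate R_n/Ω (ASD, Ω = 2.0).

Effective throat t_e = 0.707 × 0.5 = 0.3535 in.
Total length L = 12 in; A_we = 0.3535 × 12 = 4.242 in².
F_nw = 0.6 F_EXX = 0.6 × 80 = 48 ksi.
R_n = 48 × 4.242 = 203.6 kip; R_n/Ω = 203.6/2.0 = 101.8 kip.

R_n/Ω ≈ 102 kip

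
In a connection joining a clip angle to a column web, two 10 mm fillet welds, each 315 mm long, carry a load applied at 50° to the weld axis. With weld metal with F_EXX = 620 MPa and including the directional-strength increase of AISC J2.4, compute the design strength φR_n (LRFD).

t_e = 0.707 × 10 = 7.07 mm; A_we = 7.07 × 630 = 4454 mm².
Directional factor: 1.0 + 0.5 sin^1.5(50°) = 1.335.
F_nw = 0.6 × 620 × 1.335 = 496.7 MPa.
φR_n = 0.75 × 496.7 × 4454 × 10⁻³ = 1659 kN.

φR_n ≈ 1660 kN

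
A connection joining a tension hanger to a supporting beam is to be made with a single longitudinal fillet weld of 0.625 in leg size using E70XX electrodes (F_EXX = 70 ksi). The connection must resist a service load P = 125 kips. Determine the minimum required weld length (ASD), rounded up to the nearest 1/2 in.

Throat t_e = 0.707 × 0.625 = 0.4419 in.
r_n/Ω = (0.6 × 70 × 0.4419) / 2.0 = 9.279 kip/in.
L_req = P / (r_n/Ω) = 125 / 9.279 = 13.47 in total.
Round up → use L = 13.5 in.

L = 13.5 in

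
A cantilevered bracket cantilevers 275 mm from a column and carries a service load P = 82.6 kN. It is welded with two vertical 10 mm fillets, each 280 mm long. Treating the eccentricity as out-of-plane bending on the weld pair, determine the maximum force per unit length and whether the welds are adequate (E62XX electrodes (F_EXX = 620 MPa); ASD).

f_max ≈ 882 N/mm; adequate

L_w = 2 × 280 = 560 mm; section modulus (unit throat) S = 2 × L²/6 = 26130 mm².
Direct shear f_v = P/L_w = 82.6×10³/560 = 147.5 N/mm.
Moment M = P × e = 82.6×10³ × 275 = 22715000 N·mm; bending f_b = M/S = 869.2 N/mm.
f_max = √(f_v² + f_b²) = √(147.5² + 869.2²) = 881.6 N/mm.
r_n/Ω = (1/2.0) × 0.6 × 620 × (0.707 × 10) = 1315 N/mm → adequate.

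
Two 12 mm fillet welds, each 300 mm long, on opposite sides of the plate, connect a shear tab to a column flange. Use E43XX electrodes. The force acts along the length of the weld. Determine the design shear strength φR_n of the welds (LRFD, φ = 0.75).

E43XX → F_EXX = 430 MPa.
Effective throat t_e = 0.707 × 12 = 8.484 mm.
Total length L = 600 mm; A_we = 8.484 × 600 = 5090 mm².
F_nw = 0.6 F_EXX = 0.6 × 430 = 258 MPa.
φR_n = 0.75 × 258 × 5090 × 10⁻³ = 985 kN.

φR_n ≈ 985 kN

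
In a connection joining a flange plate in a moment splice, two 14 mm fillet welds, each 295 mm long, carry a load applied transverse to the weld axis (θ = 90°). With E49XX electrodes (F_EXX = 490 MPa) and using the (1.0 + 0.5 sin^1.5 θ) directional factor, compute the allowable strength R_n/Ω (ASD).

R_n/Ω ≈ 1290 kN

t_e = 0.707 × 14 = 9.898 mm; A_we = 9.898 × 590 = 5840 mm².
Directional factor: 1.0 + 0.5 sin^1.5(90°) = 1.5.
F_nw = 0.6 × 490 × 1.5 = 441 MPa.
R_n/Ω = (441 × 5840) / 2.0 × 10⁻³ = 1288 kN.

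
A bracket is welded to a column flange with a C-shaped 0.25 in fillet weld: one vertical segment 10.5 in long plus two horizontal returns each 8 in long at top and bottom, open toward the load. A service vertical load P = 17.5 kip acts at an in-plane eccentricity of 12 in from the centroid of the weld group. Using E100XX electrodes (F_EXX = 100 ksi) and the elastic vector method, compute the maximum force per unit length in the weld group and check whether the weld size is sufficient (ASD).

f_max ≈ 2.74 kip/in; adequate

Total weld length L_w = 26.5 in. Treat welds as unit-width lines.
Centroid: x̄ = 2×8×4 / 26.5 = 2.415 in from the vertical weld.
Polar moment about centroid: J = I_x + I_y = [10.5³/12 + 2×8×5.25²] + [10.5×2.415² + 2(8³/12 + 8×1.585²)] = 724.2 in³.
Direct shear f_v = P/L_w = 17.5 / 26.5 = 0.6604 kip/in (vertical).
Torsion M = P·e = 17.5 × 12 = 210 kip·in.
Critical point at (x, y) = (5.585, 5.25) from centroid. f_tx = M·y/J = 1.522 kip/in; f_ty = M·x/J = 1.619 kip/in.
Resultant f_max = √[f_tx² + (f_v + f_ty)²] = √[1.522² + (0.6604 + 1.619)²] = 2.741 kip/in.
Capacity per unit length: r_n/Ω = (1/2.0) × 0.6 × 100 × (0.707 × 0.25) = 5.302 kip/in.
2.741 ≤ 5.302 → adequate.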